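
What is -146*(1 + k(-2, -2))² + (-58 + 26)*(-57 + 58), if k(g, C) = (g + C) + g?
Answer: -3682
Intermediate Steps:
k(g, C) = C + 2*g (k(g, C) = (C + g) + g = C + 2*g)
-146*(1 + k(-2, -2))² + (-58 + 26)*(-57 + 58) = -146*(1 + (-2 + 2*(-2)))² + (-58 + 26)*(-57 + 58) = -146*(1 + (-2 - 4))² - 32*1 = -146*(1 - 6)² - 32 = -146*(-5)² - 32 = -146*25 - 32 = -3650 - 32 = -3682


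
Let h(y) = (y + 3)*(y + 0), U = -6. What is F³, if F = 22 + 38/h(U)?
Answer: 10218313/729 ≈ 14017.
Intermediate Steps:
h(y) = y*(3 + y) (h(y) = (3 + y)*y = y*(3 + y))
F = 217/9 (F = 22 + 38/((-6*(3 - 6))) = 22 + 38/((-6*(-3))) = 22 + 38/18 = 22 + 38*(1/18) = 22 + 19/9 = 217/9 ≈ 24.111)
F³ = (217/9)³ = 10218313/729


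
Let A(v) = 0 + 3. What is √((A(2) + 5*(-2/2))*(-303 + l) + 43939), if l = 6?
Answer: √44533 ≈ 211.03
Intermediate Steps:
A(v) = 3
√((A(2) + 5*(-2/2))*(-303 + l) + 43939) = √((3 + 5*(-2/2))*(-303 + 6) + 43939) = √((3 + 5*(-2*½))*(-297) + 43939) = √((3 + 5*(-1))*(-297) + 43939) = √((3 - 5)*(-297) + 43939) = √(-2*(-297) + 43939) = √(594 + 43939) = √44533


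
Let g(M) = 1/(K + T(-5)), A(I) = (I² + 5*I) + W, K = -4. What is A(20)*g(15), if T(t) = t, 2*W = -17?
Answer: -983/18 ≈ -54.611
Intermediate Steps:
W = -17/2 (W = (½)*(-17) = -17/2 ≈ -8.5000)
A(I) = -17/2 + I² + 5*I (A(I) = (I² + 5*I) - 17/2 = -17/2 + I² + 5*I)
g(M) = -⅑ (g(M) = 1/(-4 - 5) = 1/(-9) = -⅑)
A(20)*g(15) = (-17/2 + 20² + 5*20)*(-⅑) = (-17/2 + 400 + 100)*(-⅑) = (983/2)*(-⅑) = -983/18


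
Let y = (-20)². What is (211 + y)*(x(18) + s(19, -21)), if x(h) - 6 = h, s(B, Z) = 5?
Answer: 17719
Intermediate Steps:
y = 400
x(h) = 6 + h
(211 + y)*(x(18) + s(19, -21)) = (211 + 400)*((6 + 18) + 5) = 611*(24 + 5) = 611*29 = 17719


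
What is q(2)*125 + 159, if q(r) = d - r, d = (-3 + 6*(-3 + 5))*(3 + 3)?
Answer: 6659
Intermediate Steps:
d = 54 (d = (-3 + 6*2)*6 = (-3 + 12)*6 = 9*6 = 54)
q(r) = 54 - r
q(2)*125 + 159 = (54 - 1*2)*125 + 159 = (54 - 2)*125 + 159 = 52*125 + 159 = 6500 + 159 = 6659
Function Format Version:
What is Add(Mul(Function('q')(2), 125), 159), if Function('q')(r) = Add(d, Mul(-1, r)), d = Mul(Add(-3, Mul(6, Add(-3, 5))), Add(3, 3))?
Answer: 6659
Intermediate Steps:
d = 54 (d = Mul(Add(-3, Mul(6, 2)), 6) = Mul(Add(-3, 12), 6) = Mul(9, 6) = 54)
Function('q')(r) = Add(54, Mul(-1, r))
Add(Mul(Function('q')(2), 125), 159) = Add(Mul(Add(54, Mul(-1, 2)), 125), 159) = Add(Mul(Add(54, -2), 125), 159) = Add(Mul(52, 125), 159) = Add(6500, 159) = 6659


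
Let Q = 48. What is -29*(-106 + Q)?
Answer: 1682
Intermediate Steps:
-29*(-106 + Q) = -29*(-106 + 48) = -29*(-58) = 1682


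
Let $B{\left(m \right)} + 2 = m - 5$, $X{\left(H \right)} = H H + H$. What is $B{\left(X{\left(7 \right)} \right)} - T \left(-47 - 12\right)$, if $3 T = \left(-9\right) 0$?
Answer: $49$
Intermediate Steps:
$T = 0$ ($T = \frac{\left(-9\right) 0}{3} = \frac{1}{3} \cdot 0 = 0$)
$X{\left(H \right)} = H + H^{2}$ ($X{\left(H \right)} = H^{2} + H = H + H^{2}$)
$B{\left(m \right)} = -7 + m$ ($B{\left(m \right)} = -2 + \left(m - 5\right) = -2 + \left(-5 + m\right) = -7 + m$)
$B{\left(X{\left(7 \right)} \right)} - T \left(-47 - 12\right) = \left(-7 + 7 \left(1 + 7\right)\right) - 0 \left(-47 - 12\right) = \left(-7 + 7 \cdot 8\right) - 0 \left(-59\right) = \left(-7 + 56\right) - 0 = 49 + 0 = 49$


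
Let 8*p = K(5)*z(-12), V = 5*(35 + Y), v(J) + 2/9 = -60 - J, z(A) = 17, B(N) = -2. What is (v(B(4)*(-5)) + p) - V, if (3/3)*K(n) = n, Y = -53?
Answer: 2189/72 ≈ 30.403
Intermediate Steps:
v(J) = -542/9 - J (v(J) = -2/9 + (-60 - J) = -542/9 - J)
V = -90 (V = 5*(35 - 53) = 5*(-18) = -90)
K(n) = n
p = 85/8 (p = (5*17)/8 = (1/8)*85 = 85/8 ≈ 10.625)
(v(B(4)*(-5)) + p) - V = ((-542/9 - (-2)*(-5)) + 85/8) - 1*(-90) = ((-542/9 - 1*10) + 85/8) + 90 = ((-542/9 - 10) + 85/8) + 90 = (-632/9 + 85/8) + 90 = -4291/72 + 90 = 2189/72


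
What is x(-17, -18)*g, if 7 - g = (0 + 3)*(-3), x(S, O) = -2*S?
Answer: 544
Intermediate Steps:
g = 16 (g = 7 - (0 + 3)*(-3) = 7 - 3*(-3) = 7 - 1*(-9) = 7 + 9 = 16)
x(-17, -18)*g = -2*(-17)*16 = 34*16 = 544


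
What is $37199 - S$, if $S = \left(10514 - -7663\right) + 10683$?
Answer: $8339$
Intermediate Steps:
$S = 28860$ ($S = \left(10514 + 7663\right) + 10683 = 18177 + 10683 = 28860$)
$37199 - S = 37199 - 28860 = 8339$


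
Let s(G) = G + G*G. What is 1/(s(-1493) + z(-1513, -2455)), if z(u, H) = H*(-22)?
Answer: 1/2281566 ≈ 4.3830e-7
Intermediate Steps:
z(u, H) = -22*H
s(G) = G + G²
1/(s(-1493) + z(-1513, -2455)) = 1/(-1493*(1 - 1493) - 22*(-2455)) = 1/(-1493*(-1492) + 54010) = 1/(2227556 + 54010) = 1/2281566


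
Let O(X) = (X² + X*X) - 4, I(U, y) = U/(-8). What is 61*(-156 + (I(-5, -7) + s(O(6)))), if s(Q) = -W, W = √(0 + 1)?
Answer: -76311/8 ≈ -9538.9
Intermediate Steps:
I(U, y) = -U/8 (I(U, y) = U*(-⅛) = -U/8)
W = 1 (W = √1 = 1)
O(X) = -4 + 2*X² (O(X) = (X² + X²) - 4 = 2*X² - 4 = -4 + 2*X²)
s(Q) = -1 (s(Q) = -1*1 = -1)
61*(-156 + (I(-5, -7) + s(O(6)))) = 61*(-156 + (-⅛*(-5) - 1)) = 61*(-156 + (5/8 - 1)) = 61*(-156 - 3/8) = 61*(-1251/8) = -76311/8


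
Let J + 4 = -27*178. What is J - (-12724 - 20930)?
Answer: 28844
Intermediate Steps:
J = -4810 (J = -4 - 27*178 = -4 - 4806 = -4810)
J - (-12724 - 20930) = -4810 - (-12724 - 20930) = -4810 - 1*(-33654) = -4810 + 33654 = 28844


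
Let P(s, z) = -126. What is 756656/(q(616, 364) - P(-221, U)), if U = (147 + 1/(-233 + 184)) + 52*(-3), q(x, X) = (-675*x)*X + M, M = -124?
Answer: -378328/75675599 ≈ -0.0049993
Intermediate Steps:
q(x, X) = -124 - 675*X*x (q(x, X) = (-675*x)*X - 124 = -675*X*x - 124 = -124 - 675*X*x)
U = -442/49 (U = (147 + 1/(-49)) - 156 = (147 - 1/49) - 156 = 7202/49 - 156 = -442/49 ≈ -9.0204)
756656/(q(616, 364) - P(-221, U)) = 756656/((-124 - 675*364*616) - 1*(-126)) = 756656/((-124 - 151351200) + 126) = 756656/(-151351324 + 126) = 756656/(-151351198) = 756656*(-1/151351198) = -378328/75675599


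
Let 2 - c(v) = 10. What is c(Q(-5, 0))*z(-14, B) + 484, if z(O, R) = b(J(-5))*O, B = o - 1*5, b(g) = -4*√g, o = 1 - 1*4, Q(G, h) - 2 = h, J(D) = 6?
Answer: 484 - 448*√6 ≈ -613.37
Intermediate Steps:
Q(G, h) = 2 + h
o = -3 (o = 1 - 4 = -3)
c(v) = -8 (c(v) = 2 - 1*10 = 2 - 10 = -8)
B = -8 (B = -3 - 1*5 = -3 - 5 = -8)
z(O, R) = -4*O*√6 (z(O, R) = (-4*√6)*O = -4*O*√6)
c(Q(-5, 0))*z(-14, B) + 484 = -(-32)*(-14)*√6 + 484 = -448*√6 + 484 = 484 - 448*√6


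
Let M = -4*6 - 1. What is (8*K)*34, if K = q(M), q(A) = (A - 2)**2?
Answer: 198288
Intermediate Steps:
M = -25 (M = -24 - 1 = -25)
q(A) = (-2 + A)**2
K = 729 (K = (-2 - 25)**2 = (-27)**2 = 729)
(8*K)*34 = (8*729)*34 = 5832*34 = 198288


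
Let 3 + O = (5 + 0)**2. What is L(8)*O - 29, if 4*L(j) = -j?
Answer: -73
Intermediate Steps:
O = 22 (O = -3 + (5 + 0)**2 = -3 + 5**2 = -3 + 25 = 22)
L(j) = -j/4 (L(j) = (-j)/4 = -j/4)
L(8)*O - 29 = -1/4*8*22 - 29 = -2*22 - 29 = -44 - 29 = -73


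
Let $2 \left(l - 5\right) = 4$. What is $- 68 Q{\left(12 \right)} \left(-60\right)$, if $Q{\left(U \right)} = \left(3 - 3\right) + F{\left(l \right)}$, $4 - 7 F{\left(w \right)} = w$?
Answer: $- \frac{12240}{7} \approx -1748.6$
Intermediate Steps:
$l = 7$ ($l = 5 + \frac{1}{2} \cdot 4 = 5 + 2 = 7$)
$F{\left(w \right)} = \frac{4}{7} - \frac{w}{7}$
$Q{\left(U \right)} = - \frac{3}{7}$ ($Q{\left(U \right)} = \left(3 - 3\right) + \left(\frac{4}{7} - 1\right) = 0 + \left(\frac{4}{7} - 1\right) = 0 - \frac{3}{7} = - \frac{3}{7}$)
$- 68 Q{\left(12 \right)} \left(-60\right) = \left(-68\right) \left(- \frac{3}{7}\right) \left(-60\right) = \frac{204}{7} \left(-60\right) = - \frac{12240}{7}$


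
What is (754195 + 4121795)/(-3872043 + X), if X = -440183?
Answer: -2437995/2156113 ≈ -1.1307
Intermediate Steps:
(754195 + 4121795)/(-3872043 + X) = (754195 + 4121795)/(-3872043 - 440183) = 4875990/(-4312226) = 4875990*(-1/4312226) = -2437995/2156113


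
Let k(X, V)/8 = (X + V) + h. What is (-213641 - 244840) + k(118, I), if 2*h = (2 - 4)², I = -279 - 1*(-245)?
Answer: -457793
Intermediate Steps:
I = -34 (I = -279 + 245 = -34)
h = 2 (h = (2 - 4)²/2 = (½)*(-2)² = (½)*4 = 2)
k(X, V) = 16 + 8*V + 8*X (k(X, V) = 8*((X + V) + 2) = 8*((V + X) + 2) = 8*(2 + V + X) = 16 + 8*V + 8*X)
(-213641 - 244840) + k(118, I) = (-213641 - 244840) + (16 + 8*(-34) + 8*118) = -458481 + (16 - 272 + 944) = -458481 + 688 = -457793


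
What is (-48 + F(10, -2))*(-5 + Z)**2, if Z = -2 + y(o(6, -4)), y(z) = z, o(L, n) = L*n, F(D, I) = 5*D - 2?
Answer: 0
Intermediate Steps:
F(D, I) = -2 + 5*D
Z = -26 (Z = -2 + 6*(-4) = -2 - 24 = -26)
(-48 + F(10, -2))*(-5 + Z)**2 = (-48 + (-2 + 5*10))*(-5 - 26)**2 = (-48 + (-2 + 50))*(-31)**2 = (-48 + 48)*961 = 0*961 = 0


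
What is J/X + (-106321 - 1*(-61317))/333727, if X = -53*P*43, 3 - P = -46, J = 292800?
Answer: -102740907284/37267627817 ≈ -2.7568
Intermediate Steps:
P = 49 (P = 3 - 1*(-46) = 3 + 46 = 49)
X = -111671 (X = -53*49*43 = -2597*43 = -111671)
J/X + (-106321 - 1*(-61317))/333727 = 292800/(-111671) + (-106321 - 1*(-61317))/333727 = 292800*(-1/111671) + (-106321 + 61317)*(1/333727) = -292800/111671 - 45004*1/333727 = -292800/111671 - 45004/333727 = -102740907284/37267627817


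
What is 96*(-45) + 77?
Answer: -4243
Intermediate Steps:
96*(-45) + 77 = -4320 + 77 = -4243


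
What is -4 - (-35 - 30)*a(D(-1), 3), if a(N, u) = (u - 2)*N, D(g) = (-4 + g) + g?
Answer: -394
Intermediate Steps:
D(g) = -4 + 2*g
a(N, u) = N*(-2 + u) (a(N, u) = (-2 + u)*N = N*(-2 + u))
-4 - (-35 - 30)*a(D(-1), 3) = -4 - (-35 - 30)*(-4 + 2*(-1))*(-2 + 3) = -4 - (-65)*(-4 - 2)*1 = -4 - (-65)*(-6*1) = -4 - (-65)*(-6) = -4 - 1*390 = -4 - 390 = -394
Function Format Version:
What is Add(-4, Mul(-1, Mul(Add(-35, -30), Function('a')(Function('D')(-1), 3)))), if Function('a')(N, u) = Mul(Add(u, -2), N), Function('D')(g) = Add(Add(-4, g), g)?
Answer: -394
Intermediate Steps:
Function('D')(g) = Add(-4, Mul(2, g))
Function('a')(N, u) = Mul(N, Add(-2, u)) (Function('a')(N, u) = Mul(Add(-2, u), N) = Mul(N, Add(-2, u)))
Add(-4, Mul(-1, Mul(Add(-35, -30), Function('a')(Function('D')(-1), 3)))) = Add(-4, Mul(-1, Mul(Add(-35, -30), Mul(Add(-4, Mul(2, -1)), Add(-2, 3))))) = Add(-4, Mul(-1, Mul(-65, Mul(Add(-4, -2), 1)))) = Add(-4, Mul(-1, Mul(-65, Mul(-6, 1)))) = Add(-4, Mul(-1, Mul(-65, -6))) = Add(-4, Mul(-1, 390)) = Add(-4, -390) = -394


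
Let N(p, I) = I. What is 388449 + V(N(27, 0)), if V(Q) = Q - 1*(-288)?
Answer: 388737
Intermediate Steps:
V(Q) = 288 + Q (V(Q) = Q + 288 = 288 + Q)
388449 + V(N(27, 0)) = 388449 + (288 + 0) = 388449 + 288 = 388737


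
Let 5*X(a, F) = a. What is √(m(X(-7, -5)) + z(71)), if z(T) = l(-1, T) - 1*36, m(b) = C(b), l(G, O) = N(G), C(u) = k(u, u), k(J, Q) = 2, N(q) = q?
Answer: I*√35 ≈ 5.9161*I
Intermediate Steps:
C(u) = 2
l(G, O) = G
X(a, F) = a/5
m(b) = 2
z(T) = -37 (z(T) = -1 - 1*36 = -1 - 36 = -37)
√(m(X(-7, -5)) + z(71)) = √(2 - 37) = √(-35) = I*√35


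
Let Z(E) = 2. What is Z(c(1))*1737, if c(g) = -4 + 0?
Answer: 3474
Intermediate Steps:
c(g) = -4
Z(c(1))*1737 = 2*1737 = 3474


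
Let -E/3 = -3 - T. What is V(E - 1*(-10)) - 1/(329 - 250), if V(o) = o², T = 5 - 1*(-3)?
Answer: 146070/79 ≈ 1849.0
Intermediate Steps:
T = 8 (T = 5 + 3 = 8)
E = 33 (E = -3*(-3 - 1*8) = -3*(-3 - 8) = -3*(-11) = 33)
V(E - 1*(-10)) - 1/(329 - 250) = (33 - 1*(-10))² - 1/(329 - 250) = (33 + 10)² - 1/79 = 43² - 1*1/79 = 1849 - 1/79 = 146070/79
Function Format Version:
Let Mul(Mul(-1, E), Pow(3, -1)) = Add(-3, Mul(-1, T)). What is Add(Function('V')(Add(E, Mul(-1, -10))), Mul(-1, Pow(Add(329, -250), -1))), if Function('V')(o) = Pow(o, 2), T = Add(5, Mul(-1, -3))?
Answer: Rational(146070, 79) ≈ 1849.0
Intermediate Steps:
T = 8 (T = Add(5, 3) = 8)
E = 33 (E = Mul(-3, Add(-3, Mul(-1, 8))) = Mul(-3, Add(-3, -8)) = Mul(-3, -11) = 33)
Add(Function('V')(Add(E, Mul(-1, -10))), Mul(-1, Pow(Add(329, -250), -1))) = Add(Pow(Add(33, Mul(-1, -10)), 2), Mul(-1, Pow(Add(329, -250), -1))) = Add(Pow(Add(33, 10), 2), Mul(-1, Pow(79, -1))) = Add(Pow(43, 2), Mul(-1, Rational(1, 79))) = Add(1849, Rational(-1, 79)) = Rational(146070, 79)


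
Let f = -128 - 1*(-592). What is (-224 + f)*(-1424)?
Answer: -341760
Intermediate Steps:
f = 464 (f = -128 + 592 = 464)
(-224 + f)*(-1424) = (-224 + 464)*(-1424) = 240*(-1424) = -341760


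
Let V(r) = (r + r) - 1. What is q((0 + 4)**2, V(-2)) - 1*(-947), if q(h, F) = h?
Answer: 963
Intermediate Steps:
V(r) = -1 + 2*r (V(r) = 2*r - 1 = -1 + 2*r)
q((0 + 4)**2, V(-2)) - 1*(-947) = (0 + 4)**2 - 1*(-947) = 4**2 + 947 = 16 + 947 = 963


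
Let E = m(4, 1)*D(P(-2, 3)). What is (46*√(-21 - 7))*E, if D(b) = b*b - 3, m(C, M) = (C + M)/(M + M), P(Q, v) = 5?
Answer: 5060*I*√7 ≈ 13388.0*I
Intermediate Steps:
m(C, M) = (C + M)/(2*M) (m(C, M) = (C + M)/((2*M)) = (C + M)*(1/(2*M)) = (C + M)/(2*M))
D(b) = -3 + b² (D(b) = b² - 3 = -3 + b²)
E = 55 (E = ((½)*(4 + 1)/1)*(-3 + 5²) = ((½)*1*5)*(-3 + 25) = (5/2)*22 = 55)
(46*√(-21 - 7))*E = (46*√(-21 - 7))*55 = (46*√(-28))*55 = (46*(2*I*√7))*55 = (92*I*√7)*55 = 5060*I*√7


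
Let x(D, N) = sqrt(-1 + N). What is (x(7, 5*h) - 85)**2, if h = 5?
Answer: 7249 - 340*sqrt(6) ≈ 6416.2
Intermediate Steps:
(x(7, 5*h) - 85)**2 = (sqrt(-1 + 5*5) - 85)**2 = (sqrt(-1 + 25) - 85)**2 = (sqrt(24) - 85)**2 = (2*sqrt(6) - 85)**2 = (-85 + 2*sqrt(6))**2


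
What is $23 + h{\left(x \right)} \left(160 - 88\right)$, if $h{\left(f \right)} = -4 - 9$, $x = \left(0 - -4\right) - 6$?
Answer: $-913$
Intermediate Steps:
$x = -2$ ($x = \left(0 + 4\right) - 6 = 4 - 6 = -2$)
$h{\left(f \right)} = -13$ ($h{\left(f \right)} = -4 - 9 = -13$)
$23 + h{\left(x \right)} \left(160 - 88\right) = 23 - 13 \left(160 - 88\right) = 23 - 936 = -913$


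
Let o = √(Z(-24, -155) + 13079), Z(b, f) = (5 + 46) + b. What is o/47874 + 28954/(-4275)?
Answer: -28954/4275 + √13106/47874 ≈ -6.7705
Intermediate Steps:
Z(b, f) = 51 + b
o = √13106 (o = √((51 - 24) + 13079) = √(27 + 13079) = √13106 ≈ 114.48)
o/47874 + 28954/(-4275) = √13106/47874 + 28954/(-4275) = √13106*(1/47874) + 28954*(-1/4275) = √13106/47874 - 28954/4275 = -28954/4275 + √13106/47874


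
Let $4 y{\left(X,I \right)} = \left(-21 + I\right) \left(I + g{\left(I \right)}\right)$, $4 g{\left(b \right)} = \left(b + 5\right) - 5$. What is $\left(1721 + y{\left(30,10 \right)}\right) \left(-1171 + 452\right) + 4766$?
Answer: $- \frac{9663339}{8} \approx -1.2079 \cdot 10^{6}$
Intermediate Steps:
$g{\left(b \right)} = \frac{b}{4}$ ($g{\left(b \right)} = \frac{\left(b + 5\right) - 5}{4} = \frac{\left(5 + b\right) - 5}{4} = \frac{b}{4}$)
$y{\left(X,I \right)} = \frac{5 I \left(-21 + I\right)}{16}$ ($y{\left(X,I \right)} = \frac{\left(-21 + I\right) \left(I + \frac{I}{4}\right)}{4} = \frac{\left(-21 + I\right) \frac{5 I}{4}}{4} = \frac{\frac{5}{4} I \left(-21 + I\right)}{4} = \frac{5 I \left(-21 + I\right)}{16}$)
$\left(1721 + y{\left(30,10 \right)}\right) \left(-1171 + 452\right) + 4766 = \left(1721 + \frac{5}{16} \cdot 10 \left(-21 + 10\right)\right) \left(-1171 + 452\right) + 4766 = \left(1721 + \frac{5}{16} \cdot 10 \left(-11\right)\right) \left(-719\right) + 4766 = \left(1721 - \frac{275}{8}\right) \left(-719\right) + 4766 = \frac{13493}{8} \left(-719\right) + 4766 = - \frac{9701467}{8} + 4766 = - \frac{9663339}{8}$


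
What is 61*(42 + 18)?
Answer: 3660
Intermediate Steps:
61*(42 + 18) = 61*60 = 3660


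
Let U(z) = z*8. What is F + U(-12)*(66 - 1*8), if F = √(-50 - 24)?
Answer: -5568 + I*√74 ≈ -5568.0 + 8.6023*I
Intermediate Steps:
U(z) = 8*z
F = I*√74 (F = √(-74) = I*√74 ≈ 8.6023*I)
F + U(-12)*(66 - 1*8) = I*√74 + (8*(-12))*(66 - 1*8) = I*√74 - 96*(66 - 8) = I*√74 - 96*58 = I*√74 - 5568 = -5568 + I*√74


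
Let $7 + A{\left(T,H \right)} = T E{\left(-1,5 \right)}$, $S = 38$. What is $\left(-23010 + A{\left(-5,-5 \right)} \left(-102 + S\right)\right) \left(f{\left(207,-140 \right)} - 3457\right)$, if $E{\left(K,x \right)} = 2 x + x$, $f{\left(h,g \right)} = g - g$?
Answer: $61403234$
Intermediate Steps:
$f{\left(h,g \right)} = 0$
$E{\left(K,x \right)} = 3 x$
$A{\left(T,H \right)} = -7 + 15 T$ ($A{\left(T,H \right)} = -7 + T 3 \cdot 5 = -7 + T 15 = -7 + 15 T$)
$\left(-23010 + A{\left(-5,-5 \right)} \left(-102 + S\right)\right) \left(f{\left(207,-140 \right)} - 3457\right) = \left(-23010 + \left(-7 + 15 \left(-5\right)\right) \left(-102 + 38\right)\right) \left(0 - 3457\right) = \left(-23010 + \left(-7 - 75\right) \left(-64\right)\right) \left(-3457\right) = \left(-23010 - -5248\right) \left(-3457\right) = \left(-23010 + 5248\right) \left(-3457\right) = \left(-17762\right) \left(-3457\right) = 61403234$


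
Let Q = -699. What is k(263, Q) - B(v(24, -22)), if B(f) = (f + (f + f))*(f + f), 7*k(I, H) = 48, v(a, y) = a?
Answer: -24144/7 ≈ -3449.1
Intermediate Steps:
k(I, H) = 48/7 (k(I, H) = (⅐)*48 = 48/7)
B(f) = 6*f² (B(f) = (f + 2*f)*(2*f) = (3*f)*(2*f) = 6*f²)
k(263, Q) - B(v(24, -22)) = 48/7 - 6*24² = 48/7 - 6*576 = 48/7 - 1*3456 = 48/7 - 3456 = -24144/7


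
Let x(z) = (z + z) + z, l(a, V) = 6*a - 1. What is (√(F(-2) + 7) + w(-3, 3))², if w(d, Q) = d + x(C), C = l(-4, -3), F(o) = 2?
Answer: 5625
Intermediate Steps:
l(a, V) = -1 + 6*a
C = -25 (C = -1 + 6*(-4) = -1 - 24 = -25)
x(z) = 3*z (x(z) = 2*z + z = 3*z)
w(d, Q) = -75 + d (w(d, Q) = d + 3*(-25) = d - 75 = -75 + d)
(√(F(-2) + 7) + w(-3, 3))² = (√(2 + 7) + (-75 - 3))² = (√9 - 78)² = (3 - 78)² = (-75)² = 5625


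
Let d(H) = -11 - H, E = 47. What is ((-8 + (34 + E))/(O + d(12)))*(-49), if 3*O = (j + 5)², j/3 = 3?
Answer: -10731/127 ≈ -84.496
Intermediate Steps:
j = 9 (j = 3*3 = 9)
O = 196/3 (O = (9 + 5)²/3 = (⅓)*14² = (⅓)*196 = 196/3 ≈ 65.333)
((-8 + (34 + E))/(O + d(12)))*(-49) = ((-8 + (34 + 47))/(196/3 + (-11 - 1*12)))*(-49) = ((-8 + 81)/(196/3 + (-11 - 12)))*(-49) = (73/(196/3 - 23))*(-49) = (73/(127/3))*(-49) = (73*(3/127))*(-49) = (219/127)*(-49) = -10731/127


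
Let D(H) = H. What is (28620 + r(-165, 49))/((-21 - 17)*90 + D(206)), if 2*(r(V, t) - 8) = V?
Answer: -57091/6428 ≈ -8.8816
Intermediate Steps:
r(V, t) = 8 + V/2
(28620 + r(-165, 49))/((-21 - 17)*90 + D(206)) = (28620 + (8 + (½)*(-165)))/((-21 - 17)*90 + 206) = (28620 + (8 - 165/2))/(-38*90 + 206) = (28620 - 149/2)/(-3420 + 206) = (57091/2)/(-3214) = (57091/2)*(-1/3214) = -57091/6428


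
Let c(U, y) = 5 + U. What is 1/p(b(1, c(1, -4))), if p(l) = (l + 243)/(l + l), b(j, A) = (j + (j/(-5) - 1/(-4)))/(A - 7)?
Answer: -14/1613 ≈ -0.0086795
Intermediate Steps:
b(j, A) = (¼ + 4*j/5)/(-7 + A) (b(j, A) = (j + (j*(-⅕) - 1*(-¼)))/(-7 + A) = (j + (-j/5 + ¼))/(-7 + A) = (j + (¼ - j/5))/(-7 + A) = (¼ + 4*j/5)/(-7 + A))
p(l) = (243 + l)/(2*l) (p(l) = (243 + l)/((2*l)) = (243 + l)*(1/(2*l)) = (243 + l)/(2*l))
1/p(b(1, c(1, -4))) = 1/((243 + (5 + 16*1)/(20*(-7 + (5 + 1))))/(2*(((5 + 16*1)/(20*(-7 + (5 + 1))))))) = 1/((243 + (5 + 16)/(20*(-7 + 6)))/(2*(((5 + 16)/(20*(-7 + 6)))))) = 1/((243 + (1/20)*21/(-1))/(2*(((1/20)*21/(-1))))) = 1/((243 + (1/20)*(-1)*21)/(2*(((1/20)*(-1)*21)))) = 1/((243 - 21/20)/(2*(-21/20))) = 1/((½)*(-20/21)*(4839/20)) = 1/(-1613/14) = -14/1613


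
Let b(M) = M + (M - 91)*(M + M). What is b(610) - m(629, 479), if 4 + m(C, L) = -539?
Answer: 634333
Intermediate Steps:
m(C, L) = -543 (m(C, L) = -4 - 539 = -543)
b(M) = M + 2*M*(-91 + M) (b(M) = M + (-91 + M)*(2*M) = M + 2*M*(-91 + M))
b(610) - m(629, 479) = 610*(-181 + 2*610) - 1*(-543) = 610*(-181 + 1220) + 543 = 610*1039 + 543 = 633790 + 543 = 634333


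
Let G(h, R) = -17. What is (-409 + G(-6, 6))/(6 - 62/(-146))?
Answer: -31098/469 ≈ -66.307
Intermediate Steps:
(-409 + G(-6, 6))/(6 - 62/(-146)) = (-409 - 17)/(6 - 62/(-146)) = -426/(6 - 62*(-1/146)) = -426/(6 + 31/73) = -426/469/73 = -426*73/469 = -31098/469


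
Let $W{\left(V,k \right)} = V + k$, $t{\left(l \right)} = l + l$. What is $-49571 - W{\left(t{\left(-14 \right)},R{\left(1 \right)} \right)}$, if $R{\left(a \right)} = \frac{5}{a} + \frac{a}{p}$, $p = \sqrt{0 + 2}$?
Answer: $-49548 - \frac{\sqrt{2}}{2} \approx -49549.0$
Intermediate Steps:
$t{\left(l \right)} = 2 l$
$p = \sqrt{2} \approx 1.4142$
$R{\left(a \right)} = \frac{5}{a} + \frac{a \sqrt{2}}{2}$ ($R{\left(a \right)} = \frac{5}{a} + \frac{a}{\sqrt{2}} = \frac{5}{a} + a \frac{\sqrt{2}}{2} = \frac{5}{a} + \frac{a \sqrt{2}}{2}$)
$-49571 - W{\left(t{\left(-14 \right)},R{\left(1 \right)} \right)} = -49571 - \left(2 \left(-14\right) + \left(\frac{5}{1} + \frac{1}{2} \cdot 1 \sqrt{2}\right)\right) = -49571 - \left(-28 + \left(5 \cdot 1 + \frac{\sqrt{2}}{2}\right)\right) = -49571 - \left(-28 + \left(5 + \frac{\sqrt{2}}{2}\right)\right) = -49571 - \left(-23 + \frac{\sqrt{2}}{2}\right) = -49571 + \left(23 - \frac{\sqrt{2}}{2}\right) = -49548 - \frac{\sqrt{2}}{2}$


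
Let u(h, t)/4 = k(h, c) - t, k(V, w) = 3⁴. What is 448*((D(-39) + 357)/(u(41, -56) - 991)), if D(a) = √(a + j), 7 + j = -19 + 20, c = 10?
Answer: -159936/443 - 1344*I*√5/443 ≈ -361.03 - 6.7839*I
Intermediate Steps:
j = -6 (j = -7 + (-19 + 20) = -7 + 1 = -6)
k(V, w) = 81
u(h, t) = 324 - 4*t (u(h, t) = 4*(81 - t) = 324 - 4*t)
D(a) = √(-6 + a) (D(a) = √(a - 6) = √(-6 + a))
448*((D(-39) + 357)/(u(41, -56) - 991)) = 448*((√(-6 - 39) + 357)/((324 - 4*(-56)) - 991)) = 448*((√(-45) + 357)/((324 + 224) - 991)) = 448*((3*I*√5 + 357)/(548 - 991)) = 448*((357 + 3*I*√5)/(-443)) = 448*((357 + 3*I*√5)*(-1/443)) = 448*(-357/443 - 3*I*√5/443) = -159936/443 - 1344*I*√5/443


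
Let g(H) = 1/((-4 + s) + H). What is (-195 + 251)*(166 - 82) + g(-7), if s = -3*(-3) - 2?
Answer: 18815/4 ≈ 4703.8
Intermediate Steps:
s = 7 (s = 9 - 2 = 7)
g(H) = 1/(3 + H) (g(H) = 1/((-4 + 7) + H) = 1/(3 + H))
(-195 + 251)*(166 - 82) + g(-7) = (-195 + 251)*(166 - 82) + 1/(3 - 7) = 56*84 + 1/(-4) = 4704 - ¼ = 18815/4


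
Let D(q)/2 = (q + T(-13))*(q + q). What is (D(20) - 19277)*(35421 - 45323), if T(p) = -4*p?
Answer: 133845334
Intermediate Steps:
D(q) = 4*q*(52 + q) (D(q) = 2*((q - 4*(-13))*(q + q)) = 2*((q + 52)*(2*q)) = 2*((52 + q)*(2*q)) = 2*(2*q*(52 + q)) = 4*q*(52 + q))
(D(20) - 19277)*(35421 - 45323) = (4*20*(52 + 20) - 19277)*(35421 - 45323) = (4*20*72 - 19277)*(-9902) = (5760 - 19277)*(-9902) = -13517*(-9902) = 133845334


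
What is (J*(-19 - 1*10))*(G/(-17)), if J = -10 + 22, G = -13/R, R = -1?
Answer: 4524/17 ≈ 266.12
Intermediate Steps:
G = 13 (G = -13/(-1) = -13*(-1) = 13)
J = 12
(J*(-19 - 1*10))*(G/(-17)) = (12*(-19 - 1*10))*(13/(-17)) = (12*(-19 - 10))*(13*(-1/17)) = (12*(-29))*(-13/17) = -348*(-13/17) = 4524/17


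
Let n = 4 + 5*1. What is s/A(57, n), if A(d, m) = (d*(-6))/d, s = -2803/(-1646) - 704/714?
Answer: -421279/3525732 ≈ -0.11949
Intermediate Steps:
n = 9 (n = 4 + 5 = 9)
s = 421279/587622 (s = -2803*(-1/1646) - 704*1/714 = 2803/1646 - 352/357 = 421279/587622 ≈ 0.71692)
A(d, m) = -6 (A(d, m) = (-6*d)/d = -6)
s/A(57, n) = (421279/587622)/(-6) = (421279/587622)*(-⅙) = -421279/3525732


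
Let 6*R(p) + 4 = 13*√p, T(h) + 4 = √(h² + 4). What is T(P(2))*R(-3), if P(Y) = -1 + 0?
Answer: (4 - √5)*(4 - 13*I*√3)/6 ≈ 1.176 - 6.6196*I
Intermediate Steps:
P(Y) = -1
T(h) = -4 + √(4 + h²) (T(h) = -4 + √(h² + 4) = -4 + √(4 + h²))
R(p) = -⅔ + 13*√p/6 (R(p) = -⅔ + (13*√p)/6 = -⅔ + 13*√p/6)
T(P(2))*R(-3) = (-4 + √(4 + (-1)²))*(-⅔ + 13*√(-3)/6) = (-4 + √(4 + 1))*(-⅔ + 13*(I*√3)/6) = (-4 + √5)*(-⅔ + 13*I*√3/6)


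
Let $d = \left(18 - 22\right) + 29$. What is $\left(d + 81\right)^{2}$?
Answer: $11236$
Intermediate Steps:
$d = 25$ ($d = -4 + 29 = 25$)
$\left(d + 81\right)^{2} = \left(25 + 81\right)^{2} = 106^{2} = 11236$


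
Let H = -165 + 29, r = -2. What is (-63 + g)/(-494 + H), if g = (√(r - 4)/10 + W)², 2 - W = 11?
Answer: -299/10500 + I*√6/350 ≈ -0.028476 + 0.0069985*I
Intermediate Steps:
W = -9 (W = 2 - 1*11 = 2 - 11 = -9)
H = -136
g = (-9 + I*√6/10)² (g = (√(-2 - 4)/10 - 9)² = (√(-6)*(⅒) - 9)² = ((I*√6)*(⅒) - 9)² = (I*√6/10 - 9)² = (-9 + I*√6/10)² ≈ 80.94 - 4.4091*I)
(-63 + g)/(-494 + H) = (-63 + (90 - I*√6)²/100)/(-494 - 136) = (-63 + (90 - I*√6)²/100)/(-630) = (-63 + (90 - I*√6)²/100)*(-1/630) = ⅒ - (90 - I*√6)²/63000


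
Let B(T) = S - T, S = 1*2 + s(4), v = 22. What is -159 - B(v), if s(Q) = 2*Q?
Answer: -147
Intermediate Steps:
S = 10 (S = 1*2 + 2*4 = 2 + 8 = 10)
B(T) = 10 - T
-159 - B(v) = -159 - (10 - 1*22) = -159 - (10 - 22) = -159 - 1*(-12) = -159 + 12 = -147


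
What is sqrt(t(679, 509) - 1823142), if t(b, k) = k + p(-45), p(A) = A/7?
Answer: 2*I*sqrt(22327333)/7 ≈ 1350.1*I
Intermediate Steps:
p(A) = A/7 (p(A) = A*(1/7) = A/7)
t(b, k) = -45/7 + k (t(b, k) = k + (1/7)*(-45) = k - 45/7 = -45/7 + k)
sqrt(t(679, 509) - 1823142) = sqrt((-45/7 + 509) - 1823142) = sqrt(3518/7 - 1823142) = sqrt(-12758476/7) = 2*I*sqrt(22327333)/7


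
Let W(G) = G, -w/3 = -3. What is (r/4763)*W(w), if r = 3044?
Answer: 27396/4763 ≈ 5.7518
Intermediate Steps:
w = 9 (w = -3*(-3) = 9)
(r/4763)*W(w) = (3044/4763)*9 = 27396/4763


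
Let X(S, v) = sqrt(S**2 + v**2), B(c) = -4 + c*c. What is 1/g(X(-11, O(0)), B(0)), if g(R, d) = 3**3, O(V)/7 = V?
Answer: 1/27 ≈ 0.037037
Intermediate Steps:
O(V) = 7*V
B(c) = -4 + c**2
g(R, d) = 27
1/g(X(-11, O(0)), B(0)) = 1/27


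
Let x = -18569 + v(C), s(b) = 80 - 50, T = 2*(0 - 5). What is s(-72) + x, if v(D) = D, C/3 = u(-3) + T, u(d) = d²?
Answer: -18542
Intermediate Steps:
T = -10 (T = 2*(-5) = -10)
C = -3 (C = 3*((-3)² - 10) = 3*(9 - 10) = 3*(-1) = -3)
s(b) = 30
x = -18572 (x = -18569 - 3 = -18572)
s(-72) + x = 30 - 18572 = -18542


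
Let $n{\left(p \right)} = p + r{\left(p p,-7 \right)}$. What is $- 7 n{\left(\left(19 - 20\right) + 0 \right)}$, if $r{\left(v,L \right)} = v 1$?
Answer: $0$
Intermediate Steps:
$r{\left(v,L \right)} = v$
$n{\left(p \right)} = p + p^{2}$ ($n{\left(p \right)} = p + p p = p + p^{2}$)
$- 7 n{\left(\left(19 - 20\right) + 0 \right)} = - 7 \left(\left(19 - 20\right) + 0\right) \left(1 + \left(\left(19 - 20\right) + 0\right)\right) = - 7 \left(-1 + 0\right) \left(1 + \left(-1 + 0\right)\right) = - 7 \left(- (1 - 1)\right) = - 7 \left(\left(-1\right) 0\right) = \left(-7\right) 0 = 0$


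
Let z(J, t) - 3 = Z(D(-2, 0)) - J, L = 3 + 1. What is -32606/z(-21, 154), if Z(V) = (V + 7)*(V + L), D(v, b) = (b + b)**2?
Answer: -16303/26 ≈ -627.04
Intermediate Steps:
L = 4
D(v, b) = 4*b**2 (D(v, b) = (2*b)**2 = 4*b**2)
Z(V) = (4 + V)*(7 + V) (Z(V) = (V + 7)*(V + 4) = (7 + V)*(4 + V) = (4 + V)*(7 + V))
z(J, t) = 31 - J (z(J, t) = 3 + ((28 + (4*0**2)**2 + 11*(4*0**2)) - J) = 3 + ((28 + (4*0)**2 + 11*(4*0)) - J) = 3 + ((28 + 0**2 + 11*0) - J) = 3 + ((28 + 0 + 0) - J) = 3 + (28 - J) = 31 - J)
-32606/z(-21, 154) = -32606/(31 - 1*(-21)) = -32606/(31 + 21) = -32606/52 = -32606*1/52 = -16303/26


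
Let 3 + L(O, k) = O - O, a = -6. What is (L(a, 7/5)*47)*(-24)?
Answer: 3384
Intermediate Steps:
L(O, k) = -3 (L(O, k) = -3 + (O - O) = -3 + 0 = -3)
(L(a, 7/5)*47)*(-24) = -3*47*(-24) = -141*(-24) = 3384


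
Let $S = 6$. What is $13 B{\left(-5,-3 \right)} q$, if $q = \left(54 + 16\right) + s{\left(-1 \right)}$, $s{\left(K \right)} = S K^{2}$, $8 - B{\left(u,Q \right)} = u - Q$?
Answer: $9880$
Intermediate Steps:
$B{\left(u,Q \right)} = 8 + Q - u$ ($B{\left(u,Q \right)} = 8 - \left(u - Q\right) = 8 + \left(Q - u\right) = 8 + Q - u$)
$s{\left(K \right)} = 6 K^{2}$
$q = 76$ ($q = \left(54 + 16\right) + 6 \left(-1\right)^{2} = 70 + 6 \cdot 1 = 70 + 6 = 76$)
$13 B{\left(-5,-3 \right)} q = 13 \left(8 - 3 - -5\right) 76 = 13 \left(8 - 3 + 5\right) 76 = 13 \cdot 10 \cdot 76 = 130 \cdot 76 = 9880$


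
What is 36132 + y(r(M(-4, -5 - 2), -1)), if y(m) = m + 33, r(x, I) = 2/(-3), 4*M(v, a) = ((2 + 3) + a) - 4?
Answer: 108493/3 ≈ 36164.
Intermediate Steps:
M(v, a) = ¼ + a/4 (M(v, a) = (((2 + 3) + a) - 4)/4 = ((5 + a) - 4)/4 = (1 + a)/4 = ¼ + a/4)
r(x, I) = -⅔ (r(x, I) = 2*(-⅓) = -⅔)
y(m) = 33 + m
36132 + y(r(M(-4, -5 - 2), -1)) = 36132 + (33 - ⅔) = 36132 + 97/3 = 108493/3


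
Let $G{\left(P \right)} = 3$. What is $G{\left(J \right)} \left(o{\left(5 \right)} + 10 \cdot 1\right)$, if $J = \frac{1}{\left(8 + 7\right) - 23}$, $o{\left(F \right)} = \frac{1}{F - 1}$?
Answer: $\frac{123}{4} \approx 30.75$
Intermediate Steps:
$o{\left(F \right)} = \frac{1}{-1 + F}$
$J = - \frac{1}{8}$ ($J = \frac{1}{15 - 23} = \frac{1}{-8} = - \frac{1}{8} \approx -0.125$)
$G{\left(J \right)} \left(o{\left(5 \right)} + 10 \cdot 1\right) = 3 \left(\frac{1}{-1 + 5} + 10 \cdot 1\right) = 3 \left(\frac{1}{4} + 10\right) = 3 \cdot \frac{41}{4} = \frac{123}{4}$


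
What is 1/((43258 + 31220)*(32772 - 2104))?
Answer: 1/2284091304 ≈ 4.3781e-10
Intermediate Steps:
1/((43258 + 31220)*(32772 - 2104)) = 1/(74478*30668) = 1/2284091304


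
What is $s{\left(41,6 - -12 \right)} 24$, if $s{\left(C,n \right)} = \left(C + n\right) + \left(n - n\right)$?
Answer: $1416$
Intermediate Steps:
$s{\left(C,n \right)} = C + n$ ($s{\left(C,n \right)} = \left(C + n\right) + 0 = C + n$)
$s{\left(41,6 - -12 \right)} 24 = \left(41 + \left(6 - -12\right)\right) 24 = \left(41 + \left(6 + 12\right)\right) 24 = \left(41 + 18\right) 24 = 59 \cdot 24 = 1416$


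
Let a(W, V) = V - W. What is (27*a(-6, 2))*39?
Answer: 8424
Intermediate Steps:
(27*a(-6, 2))*39 = (27*(2 - 1*(-6)))*39 = (27*(2 + 6))*39 = (27*8)*39 = 216*39 = 8424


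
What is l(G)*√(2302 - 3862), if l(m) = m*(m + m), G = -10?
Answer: 400*I*√390 ≈ 7899.4*I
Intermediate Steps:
l(m) = 2*m² (l(m) = m*(2*m) = 2*m²)
l(G)*√(2302 - 3862) = (2*(-10)²)*√(2302 - 3862) = (2*100)*√(-1560) = 200*(2*I*√390) = 400*I*√390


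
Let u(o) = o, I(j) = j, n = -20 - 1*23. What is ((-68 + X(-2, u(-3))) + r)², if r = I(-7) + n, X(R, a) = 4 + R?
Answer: 13456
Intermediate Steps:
n = -43 (n = -20 - 23 = -43)
r = -50 (r = -7 - 43 = -50)
((-68 + X(-2, u(-3))) + r)² = ((-68 + (4 - 2)) - 50)² = ((-68 + 2) - 50)² = (-66 - 50)² = (-116)² = 13456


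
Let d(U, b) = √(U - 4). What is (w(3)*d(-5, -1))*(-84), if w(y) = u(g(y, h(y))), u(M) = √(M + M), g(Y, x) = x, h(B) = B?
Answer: -252*I*√6 ≈ -617.27*I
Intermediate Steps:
d(U, b) = √(-4 + U)
u(M) = √2*√M (u(M) = √(2*M) = √2*√M)
w(y) = √2*√y
(w(3)*d(-5, -1))*(-84) = ((√2*√3)*√(-4 - 5))*(-84) = (√6*√(-9))*(-84) = (√6*(3*I))*(-84) = (3*I*√6)*(-84) = -252*I*√6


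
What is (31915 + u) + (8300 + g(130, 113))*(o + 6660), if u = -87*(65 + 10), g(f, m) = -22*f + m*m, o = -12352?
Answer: -103620238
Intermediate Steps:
g(f, m) = m² - 22*f (g(f, m) = -22*f + m² = m² - 22*f)
u = -6525 (u = -87*75 = -6525)
(31915 + u) + (8300 + g(130, 113))*(o + 6660) = (31915 - 6525) + (8300 + (113² - 22*130))*(-12352 + 6660) = 25390 + (8300 + (12769 - 2860))*(-5692) = 25390 + (8300 + 9909)*(-5692) = 25390 + 18209*(-5692) = 25390 - 103645628 = -103620238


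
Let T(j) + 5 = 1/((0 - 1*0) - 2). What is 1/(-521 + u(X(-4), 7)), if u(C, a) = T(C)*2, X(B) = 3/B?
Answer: -1/532 ≈ -0.0018797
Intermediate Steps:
T(j) = -11/2 (T(j) = -5 + 1/((0 - 1*0) - 2) = -5 + 1/((0 + 0) - 2) = -5 + 1/(0 - 2) = -5 + 1/(-2) = -5 - 1/2 = -11/2)
u(C, a) = -11 (u(C, a) = -11/2*2 = -11)
1/(-521 + u(X(-4), 7)) = 1/(-521 - 11) = 1/(-532) = -1/532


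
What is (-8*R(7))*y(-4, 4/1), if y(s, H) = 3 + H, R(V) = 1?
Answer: -56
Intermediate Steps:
(-8*R(7))*y(-4, 4/1) = (-8*1)*(3 + 4/1) = -8*(3 + 4*1) = -8*(3 + 4) = -8*7 = -56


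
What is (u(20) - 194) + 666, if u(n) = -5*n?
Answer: 372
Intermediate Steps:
(u(20) - 194) + 666 = (-5*20 - 194) + 666 = (-100 - 194) + 666 = -294 + 666 = 372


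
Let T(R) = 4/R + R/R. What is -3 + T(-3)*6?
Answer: -5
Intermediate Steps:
T(R) = 1 + 4/R (T(R) = 4/R + 1 = 1 + 4/R)
-3 + T(-3)*6 = -3 + ((4 - 3)/(-3))*6 = -3 - 1/3*1*6 = -3 - 1/3*6 = -3 - 2 = -5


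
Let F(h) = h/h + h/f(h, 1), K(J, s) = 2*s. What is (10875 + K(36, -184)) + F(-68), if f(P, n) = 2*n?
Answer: 10474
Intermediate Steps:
F(h) = 1 + h/2 (F(h) = h/h + h/((2*1)) = 1 + h/2)
(10875 + K(36, -184)) + F(-68) = (10875 + 2*(-184)) + (1 + (½)*(-68)) = (10875 - 368) + (1 - 34) = 10507 - 33 = 10474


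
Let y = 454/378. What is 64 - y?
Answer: 11869/189 ≈ 62.799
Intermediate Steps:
y = 227/189 (y = 454*(1/378) = 227/189 ≈ 1.2011)
64 - y = 64 - 1*227/189 = 64 - 227/189 = 11869/189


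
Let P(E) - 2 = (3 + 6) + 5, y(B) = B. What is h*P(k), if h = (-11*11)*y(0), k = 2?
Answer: 0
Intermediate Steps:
P(E) = 16 (P(E) = 2 + ((3 + 6) + 5) = 2 + (9 + 5) = 2 + 14 = 16)
h = 0 (h = -11*11*0 = -121*0 = 0)
h*P(k) = 0*16 = 0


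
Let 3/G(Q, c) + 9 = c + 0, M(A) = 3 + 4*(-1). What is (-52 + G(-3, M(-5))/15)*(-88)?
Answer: 114444/25 ≈ 4577.8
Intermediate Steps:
M(A) = -1 (M(A) = 3 - 4 = -1)
G(Q, c) = 3/(-9 + c) (G(Q, c) = 3/(-9 + (c + 0)) = 3/(-9 + c))
(-52 + G(-3, M(-5))/15)*(-88) = (-52 + (3/(-9 - 1))/15)*(-88) = (-52 + (3/(-10))*(1/15))*(-88) = (-52 + (3*(-1/10))*(1/15))*(-88) = (-52 - 3/10*1/15)*(-88) = (-52 - 1/50)*(-88) = -2601/50*(-88) = 114444/25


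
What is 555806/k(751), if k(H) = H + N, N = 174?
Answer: 555806/925 ≈ 600.87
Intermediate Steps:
k(H) = 174 + H (k(H) = H + 174 = 174 + H)
555806/k(751) = 555806/(174 + 751) = 555806/925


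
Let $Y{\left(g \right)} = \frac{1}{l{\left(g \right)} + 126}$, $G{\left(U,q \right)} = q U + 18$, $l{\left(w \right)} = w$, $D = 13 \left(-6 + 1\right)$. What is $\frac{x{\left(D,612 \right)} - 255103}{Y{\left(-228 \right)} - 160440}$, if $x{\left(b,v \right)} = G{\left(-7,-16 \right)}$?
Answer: $\frac{26007246}{16364881} \approx 1.5892$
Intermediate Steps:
$D = -65$ ($D = 13 \left(-5\right) = -65$)
$G{\left(U,q \right)} = 18 + U q$ ($G{\left(U,q \right)} = U q + 18 = 18 + U q$)
$x{\left(b,v \right)} = 130$ ($x{\left(b,v \right)} = 18 - -112 = 18 + 112 = 130$)
$Y{\left(g \right)} = \frac{1}{126 + g}$ ($Y{\left(g \right)} = \frac{1}{g + 126} = \frac{1}{126 + g}$)
$\frac{x{\left(D,612 \right)} - 255103}{Y{\left(-228 \right)} - 160440} = \frac{130 - 255103}{\frac{1}{126 - 228} - 160440} = - \frac{254973}{\frac{1}{-102} - 160440} = - \frac{254973}{- \frac{1}{102} - 160440} = - \frac{254973}{- \frac{16364881}{102}} = \left(-254973\right) \left(- \frac{102}{16364881}\right) = \frac{26007246}{16364881}$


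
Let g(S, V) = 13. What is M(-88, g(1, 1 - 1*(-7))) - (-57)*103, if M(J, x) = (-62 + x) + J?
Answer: 5734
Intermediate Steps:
M(J, x) = -62 + J + x
M(-88, g(1, 1 - 1*(-7))) - (-57)*103 = (-62 - 88 + 13) - (-57)*103 = -137 - 1*(-5871) = -137 + 5871 = 5734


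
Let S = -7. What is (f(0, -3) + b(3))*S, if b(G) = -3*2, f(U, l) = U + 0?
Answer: 42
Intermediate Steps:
f(U, l) = U
b(G) = -6
(f(0, -3) + b(3))*S = (0 - 6)*(-7) = -6*(-7) = 42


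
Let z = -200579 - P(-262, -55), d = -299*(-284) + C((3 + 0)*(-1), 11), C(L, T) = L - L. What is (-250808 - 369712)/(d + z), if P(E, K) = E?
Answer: 206840/38467 ≈ 5.3771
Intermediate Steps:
C(L, T) = 0
d = 84916 (d = -299*(-284) + 0 = 84916 + 0 = 84916)
z = -200317 (z = -200579 - 1*(-262) = -200579 + 262 = -200317)
(-250808 - 369712)/(d + z) = (-250808 - 369712)/(84916 - 200317) = -620520/(-115401) = -620520*(-1/115401) = 206840/38467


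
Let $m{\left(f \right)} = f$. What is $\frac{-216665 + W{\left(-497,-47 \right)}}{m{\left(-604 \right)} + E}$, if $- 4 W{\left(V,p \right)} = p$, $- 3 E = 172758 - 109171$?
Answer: $\frac{2599839}{261596} \approx 9.9384$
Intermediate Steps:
$E = - \frac{63587}{3}$ ($E = - \frac{172758 - 109171}{3} = \left(- \frac{1}{3}\right) 63587 = - \frac{63587}{3} \approx -21196.0$)
$W{\left(V,p \right)} = - \frac{p}{4}$
$\frac{-216665 + W{\left(-497,-47 \right)}}{m{\left(-604 \right)} + E} = \frac{-216665 - - \frac{47}{4}}{-604 - \frac{63587}{3}} = \frac{-216665 + \frac{47}{4}}{- \frac{65399}{3}} = \left(- \frac{866613}{4}\right) \left(- \frac{3}{65399}\right) = \frac{2599839}{261596}$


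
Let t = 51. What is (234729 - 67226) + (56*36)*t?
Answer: 270319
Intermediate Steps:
(234729 - 67226) + (56*36)*t = (234729 - 67226) + (56*36)*51 = 167503 + 2016*51 = 167503 + 102816 = 270319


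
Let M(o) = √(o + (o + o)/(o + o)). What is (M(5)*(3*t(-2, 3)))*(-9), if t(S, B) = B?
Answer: -81*√6 ≈ -198.41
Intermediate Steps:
M(o) = √(1 + o) (M(o) = √(o + (2*o)/((2*o))) = √(o + (2*o)*(1/(2*o))) = √(o + 1) = √(1 + o))
(M(5)*(3*t(-2, 3)))*(-9) = (√(1 + 5)*(3*3))*(-9) = (√6*9)*(-9) = (9*√6)*(-9) = -81*√6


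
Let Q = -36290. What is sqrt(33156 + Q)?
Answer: I*sqrt(3134) ≈ 55.982*I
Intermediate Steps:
sqrt(33156 + Q) = sqrt(33156 - 36290) = sqrt(-3134) = I*sqrt(3134)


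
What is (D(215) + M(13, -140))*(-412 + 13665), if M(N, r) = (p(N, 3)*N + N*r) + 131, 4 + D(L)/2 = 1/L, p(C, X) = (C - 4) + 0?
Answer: -4502017594/215 ≈ -2.0940e+7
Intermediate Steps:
p(C, X) = -4 + C (p(C, X) = (-4 + C) + 0 = -4 + C)
D(L) = -8 + 2/L
M(N, r) = 131 + N*r + N*(-4 + N) (M(N, r) = ((-4 + N)*N + N*r) + 131 = (N*(-4 + N) + N*r) + 131 = (N*r + N*(-4 + N)) + 131 = 131 + N*r + N*(-4 + N))
(D(215) + M(13, -140))*(-412 + 13665) = ((-8 + 2/215) + (131 + 13*(-140) + 13*(-4 + 13)))*(-412 + 13665) = ((-8 + 2*(1/215)) + (131 - 1820 + 13*9))*13253 = ((-8 + 2/215) + (131 - 1820 + 117))*13253 = (-1718/215 - 1572)*13253 = -339698/215*13253 = -4502017594/215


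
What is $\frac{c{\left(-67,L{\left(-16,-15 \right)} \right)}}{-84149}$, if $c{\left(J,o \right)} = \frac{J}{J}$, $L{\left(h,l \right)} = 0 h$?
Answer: $- \frac{1}{84149} \approx -1.1884 \cdot 10^{-5}$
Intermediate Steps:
$L{\left(h,l \right)} = 0$
$c{\left(J,o \right)} = 1$
$\frac{c{\left(-67,L{\left(-16,-15 \right)} \right)}}{-84149} = 1 \frac{1}{-84149} = 1 \left(- \frac{1}{84149}\right) = - \frac{1}{84149}$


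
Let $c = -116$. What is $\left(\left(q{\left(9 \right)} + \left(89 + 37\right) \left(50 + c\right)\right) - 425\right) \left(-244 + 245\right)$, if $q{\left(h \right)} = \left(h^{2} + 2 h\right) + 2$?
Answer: $-8640$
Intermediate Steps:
$q{\left(h \right)} = 2 + h^{2} + 2 h$
$\left(\left(q{\left(9 \right)} + \left(89 + 37\right) \left(50 + c\right)\right) - 425\right) \left(-244 + 245\right) = \left(\left(\left(2 + 9^{2} + 2 \cdot 9\right) + \left(89 + 37\right) \left(50 - 116\right)\right) - 425\right) \left(-244 + 245\right) = \left(\left(\left(2 + 81 + 18\right) + 126 \left(-66\right)\right) - 425\right) 1 = \left(\left(101 - 8316\right) - 425\right) 1 = \left(-8215 - 425\right) 1 = \left(-8640\right) 1 = -8640$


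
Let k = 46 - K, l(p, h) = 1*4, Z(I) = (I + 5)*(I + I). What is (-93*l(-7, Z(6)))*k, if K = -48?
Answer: -34968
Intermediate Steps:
Z(I) = 2*I*(5 + I) (Z(I) = (5 + I)*(2*I) = 2*I*(5 + I))
l(p, h) = 4
k = 94 (k = 46 - 1*(-48) = 46 + 48 = 94)
(-93*l(-7, Z(6)))*k = -93*4*94 = -372*94 = -34968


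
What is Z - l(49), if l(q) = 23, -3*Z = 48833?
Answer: -48902/3 ≈ -16301.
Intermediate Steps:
Z = -48833/3 (Z = -1/3*48833 = -48833/3 ≈ -16278.)
Z - l(49) = -48833/3 - 1*23 = -48833/3 - 23 = -48902/3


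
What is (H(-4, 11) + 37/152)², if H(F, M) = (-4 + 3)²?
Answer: 35721/23104 ≈ 1.5461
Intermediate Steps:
H(F, M) = 1 (H(F, M) = (-1)² = 1)
(H(-4, 11) + 37/152)² = (1 + 37/152)² = (189/152)² = 35721/23104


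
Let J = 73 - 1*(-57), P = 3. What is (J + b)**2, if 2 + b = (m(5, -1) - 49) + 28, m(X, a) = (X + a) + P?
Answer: 12996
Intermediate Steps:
m(X, a) = 3 + X + a (m(X, a) = (X + a) + 3 = 3 + X + a)
J = 130 (J = 73 + 57 = 130)
b = -16 (b = -2 + (((3 + 5 - 1) - 49) + 28) = -2 + ((7 - 49) + 28) = -2 + (-42 + 28) = -2 - 14 = -16)
(J + b)**2 = (130 - 16)**2 = 114**2 = 12996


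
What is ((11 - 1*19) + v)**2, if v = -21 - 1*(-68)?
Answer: 1521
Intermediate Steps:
v = 47 (v = -21 + 68 = 47)
((11 - 1*19) + v)**2 = ((11 - 1*19) + 47)**2 = ((11 - 19) + 47)**2 = (-8 + 47)**2 = 39**2 = 1521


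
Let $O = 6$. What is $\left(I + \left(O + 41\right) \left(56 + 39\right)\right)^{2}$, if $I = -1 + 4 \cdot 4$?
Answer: $20070400$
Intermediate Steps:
$I = 15$ ($I = -1 + 16 = 15$)
$\left(I + \left(O + 41\right) \left(56 + 39\right)\right)^{2} = \left(15 + \left(6 + 41\right) \left(56 + 39\right)\right)^{2} = \left(15 + 47 \cdot 95\right)^{2} = \left(15 + 4465\right)^{2} = 4480^{2} = 20070400$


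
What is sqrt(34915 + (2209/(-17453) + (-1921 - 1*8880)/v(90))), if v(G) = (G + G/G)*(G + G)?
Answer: sqrt(1617601948215645145)/6806670 ≈ 186.85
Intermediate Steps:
v(G) = 2*G*(1 + G) (v(G) = (G + 1)*(2*G) = (1 + G)*(2*G) = 2*G*(1 + G))
sqrt(34915 + (2209/(-17453) + (-1921 - 1*8880)/v(90))) = sqrt(34915 + (2209/(-17453) + (-1921 - 1*8880)/((2*90*(1 + 90))))) = sqrt(34915 + (2209*(-1/17453) + (-1921 - 8880)/((2*90*91)))) = sqrt(34915 + (-2209/17453 - 10801/16380)) = sqrt(34915 + (-2209/17453 - 10801*1/16380)) = sqrt(34915 + (-2209/17453 - 1543/2340)) = sqrt(34915 - 32099039/40840020) = sqrt(1425897199261/40840020) = sqrt(1617601948215645145)/6806670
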